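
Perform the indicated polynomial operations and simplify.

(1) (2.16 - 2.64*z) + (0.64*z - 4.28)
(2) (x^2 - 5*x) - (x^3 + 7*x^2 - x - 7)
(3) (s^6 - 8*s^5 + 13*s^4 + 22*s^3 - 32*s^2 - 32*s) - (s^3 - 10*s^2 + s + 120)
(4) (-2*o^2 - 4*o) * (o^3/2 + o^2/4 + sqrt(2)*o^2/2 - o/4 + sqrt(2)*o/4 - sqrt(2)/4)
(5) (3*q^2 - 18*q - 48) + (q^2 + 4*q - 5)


(1) = -2.0*z - 2.12
(2) = -x^3 - 6*x^2 - 4*x + 7
(3) = s^6 - 8*s^5 + 13*s^4 + 21*s^3 - 22*s^2 - 33*s - 120
(4) = -o^5 - 5*o^4/2 - sqrt(2)*o^4 - 5*sqrt(2)*o^3/2 - o^3/2 - sqrt(2)*o^2/2 + o^2 + sqrt(2)*o
(5) = 4*q^2 - 14*q - 53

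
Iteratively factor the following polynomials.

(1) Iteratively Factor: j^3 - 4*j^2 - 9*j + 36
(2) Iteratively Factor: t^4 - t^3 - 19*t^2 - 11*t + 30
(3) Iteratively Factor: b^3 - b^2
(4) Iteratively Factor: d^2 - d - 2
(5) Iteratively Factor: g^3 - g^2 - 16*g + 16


(1) = (j + 3)*(j^2 - 7*j + 12) = (j - 4)*(j + 3)*(j - 3)
(2) = (t - 5)*(t^3 + 4*t^2 + t - 6) = (t - 5)*(t - 1)*(t^2 + 5*t + 6) = (t - 5)*(t - 1)*(t + 2)*(t + 3)
(3) = (b)*(b^2 - b) = b^2*(b - 1)
(4) = (d - 2)*(d + 1)
(5) = (g - 4)*(g^2 + 3*g - 4) = (g - 4)*(g - 1)*(g + 4)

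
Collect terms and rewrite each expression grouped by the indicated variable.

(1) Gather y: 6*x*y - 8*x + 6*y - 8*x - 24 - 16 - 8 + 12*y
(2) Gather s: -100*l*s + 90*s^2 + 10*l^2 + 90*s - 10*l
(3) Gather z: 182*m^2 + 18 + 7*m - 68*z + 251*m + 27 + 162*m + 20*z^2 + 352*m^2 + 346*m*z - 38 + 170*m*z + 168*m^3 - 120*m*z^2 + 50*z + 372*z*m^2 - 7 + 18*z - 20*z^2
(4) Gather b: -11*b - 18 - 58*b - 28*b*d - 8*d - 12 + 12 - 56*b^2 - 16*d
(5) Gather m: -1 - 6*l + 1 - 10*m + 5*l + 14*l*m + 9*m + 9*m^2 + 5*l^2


(1) = -16*x + y*(6*x + 18) - 48
(2) = 10*l^2 - 10*l + 90*s^2 + s*(90 - 100*l)
(3) = 168*m^3 + 534*m^2 - 120*m*z^2 + 420*m + z*(372*m^2 + 516*m)
(4) = -56*b^2 + b*(-28*d - 69) - 24*d - 18
(5) = 5*l^2 - l + 9*m^2 + m*(14*l - 1)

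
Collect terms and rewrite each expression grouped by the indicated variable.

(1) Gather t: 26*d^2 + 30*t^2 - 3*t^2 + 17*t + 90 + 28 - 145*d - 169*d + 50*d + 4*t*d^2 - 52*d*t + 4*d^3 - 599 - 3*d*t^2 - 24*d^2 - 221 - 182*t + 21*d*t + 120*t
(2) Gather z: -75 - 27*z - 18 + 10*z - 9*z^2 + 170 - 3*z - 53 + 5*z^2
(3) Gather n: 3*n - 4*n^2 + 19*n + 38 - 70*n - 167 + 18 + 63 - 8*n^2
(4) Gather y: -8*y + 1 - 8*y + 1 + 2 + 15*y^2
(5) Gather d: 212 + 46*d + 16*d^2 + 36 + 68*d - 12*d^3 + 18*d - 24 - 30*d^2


(1) = 4*d^3 + 2*d^2 - 264*d + t^2*(27 - 3*d) + t*(4*d^2 - 31*d - 45) - 702
(2) = -4*z^2 - 20*z + 24
(3) = -12*n^2 - 48*n - 48
(4) = 15*y^2 - 16*y + 4
(5) = -12*d^3 - 14*d^2 + 132*d + 224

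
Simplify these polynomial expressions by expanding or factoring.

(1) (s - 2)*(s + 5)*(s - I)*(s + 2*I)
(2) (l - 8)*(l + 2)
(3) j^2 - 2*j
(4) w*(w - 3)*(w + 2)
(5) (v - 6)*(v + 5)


(1) = s^4 + 3*s^3 + I*s^3 - 8*s^2 + 3*I*s^2 + 6*s - 10*I*s - 20
(2) = l^2 - 6*l - 16
(3) = j*(j - 2)
(4) = w^3 - w^2 - 6*w
(5) = v^2 - v - 30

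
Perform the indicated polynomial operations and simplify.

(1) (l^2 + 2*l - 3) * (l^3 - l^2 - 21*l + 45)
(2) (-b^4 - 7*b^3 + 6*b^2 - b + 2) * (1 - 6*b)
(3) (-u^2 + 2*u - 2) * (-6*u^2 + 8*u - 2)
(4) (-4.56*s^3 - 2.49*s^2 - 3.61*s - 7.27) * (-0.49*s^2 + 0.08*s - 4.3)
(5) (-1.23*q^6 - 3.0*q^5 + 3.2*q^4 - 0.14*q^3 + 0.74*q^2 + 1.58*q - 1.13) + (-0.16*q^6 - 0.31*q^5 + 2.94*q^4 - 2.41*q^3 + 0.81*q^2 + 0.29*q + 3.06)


(1) = l^5 + l^4 - 26*l^3 + 6*l^2 + 153*l - 135
(2) = 6*b^5 + 41*b^4 - 43*b^3 + 12*b^2 - 13*b + 2
(3) = 6*u^4 - 20*u^3 + 30*u^2 - 20*u + 4
(4) = 2.2344*s^5 + 0.8553*s^4 + 21.1777*s^3 + 13.9805*s^2 + 14.9414*s + 31.261
(5) = -1.39*q^6 - 3.31*q^5 + 6.14*q^4 - 2.55*q^3 + 1.55*q^2 + 1.87*q + 1.93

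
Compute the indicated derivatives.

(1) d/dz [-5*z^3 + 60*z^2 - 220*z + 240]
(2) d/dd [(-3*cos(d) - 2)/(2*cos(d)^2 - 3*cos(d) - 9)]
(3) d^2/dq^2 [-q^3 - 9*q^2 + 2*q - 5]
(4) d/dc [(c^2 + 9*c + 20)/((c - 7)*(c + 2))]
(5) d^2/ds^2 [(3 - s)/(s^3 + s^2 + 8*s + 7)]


(1) = -15*z^2 + 120*z - 220
(2) = (6*sin(d)^2 - 8*cos(d) - 27)*sin(d)/(3*cos(d) - cos(2*d) + 8)^2
(3) = -6*q - 18
(4) = 2*(-7*c^2 - 34*c - 13)/(c^4 - 10*c^3 - 3*c^2 + 140*c + 196)
(5) = 2*(-(s - 3)*(3*s^2 + 2*s + 8)^2 + (3*s^2 + 2*s + (s - 3)*(3*s + 1) + 8)*(s^3 + s^2 + 8*s + 7))/(s^3 + s^2 + 8*s + 7)^3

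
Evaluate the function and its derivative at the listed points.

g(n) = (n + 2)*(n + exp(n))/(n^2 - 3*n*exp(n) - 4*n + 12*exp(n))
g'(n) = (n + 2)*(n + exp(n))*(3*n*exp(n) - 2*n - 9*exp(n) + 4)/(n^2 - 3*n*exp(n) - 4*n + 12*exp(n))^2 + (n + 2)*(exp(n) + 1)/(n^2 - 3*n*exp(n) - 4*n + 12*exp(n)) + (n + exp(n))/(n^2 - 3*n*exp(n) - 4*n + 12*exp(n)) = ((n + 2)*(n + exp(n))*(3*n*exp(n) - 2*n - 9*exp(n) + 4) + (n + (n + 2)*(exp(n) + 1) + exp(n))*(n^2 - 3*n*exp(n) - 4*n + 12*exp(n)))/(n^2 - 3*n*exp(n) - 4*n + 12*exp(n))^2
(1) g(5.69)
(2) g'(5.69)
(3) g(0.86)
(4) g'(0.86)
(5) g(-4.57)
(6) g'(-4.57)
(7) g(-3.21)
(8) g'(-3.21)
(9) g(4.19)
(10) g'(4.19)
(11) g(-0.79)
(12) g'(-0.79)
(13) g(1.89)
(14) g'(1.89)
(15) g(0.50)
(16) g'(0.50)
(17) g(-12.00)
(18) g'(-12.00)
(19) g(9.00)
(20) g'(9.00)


(1) = -1.56
(2) = 0.75
(3) = 0.47
(4) = 0.35
(5) = 0.30
(6) = -0.08
(7) = 0.16
(8) = -0.12
(9) = -11.80
(10) = 60.92
(11) = -0.04
(12) = 0.14
(13) = 0.87
(14) = 0.50
(15) = 0.35
(16) = 0.36
(17) = 0.62
(18) = -0.02
(19) = -0.73
(20) = 0.08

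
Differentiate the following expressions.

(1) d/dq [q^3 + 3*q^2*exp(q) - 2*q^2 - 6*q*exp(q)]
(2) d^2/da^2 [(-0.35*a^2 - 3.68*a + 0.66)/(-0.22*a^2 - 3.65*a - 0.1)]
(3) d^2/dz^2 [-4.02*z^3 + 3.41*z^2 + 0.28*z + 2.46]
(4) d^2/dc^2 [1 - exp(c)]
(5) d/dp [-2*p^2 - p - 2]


(1) = 3*q^2*exp(q) + 3*q^2 - 4*q - 6*exp(q)
(2) = (-0.205876*a^3 - 0.237864*a^2 - 3.66564*a - 20.23606)/(0.010648*a^6 + 0.52998*a^5 + 8.80737*a^4 + 49.108925*a^3 + 4.00335*a^2 + 0.1095*a + 0.001)
(3) = 6.82 - 24.12*z
(4) = -exp(c)
(5) = -4*p - 1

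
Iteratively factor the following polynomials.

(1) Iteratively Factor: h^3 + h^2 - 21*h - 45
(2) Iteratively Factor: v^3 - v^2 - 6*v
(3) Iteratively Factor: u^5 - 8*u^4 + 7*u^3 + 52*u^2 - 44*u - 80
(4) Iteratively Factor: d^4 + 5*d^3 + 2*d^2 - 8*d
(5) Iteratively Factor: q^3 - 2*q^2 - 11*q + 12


(1) = (h + 3)*(h^2 - 2*h - 15) = (h + 3)^2*(h - 5)
(2) = (v - 3)*(v^2 + 2*v) = v*(v - 3)*(v + 2)
(3) = (u - 4)*(u^4 - 4*u^3 - 9*u^2 + 16*u + 20) = (u - 4)*(u + 1)*(u^3 - 5*u^2 - 4*u + 20) = (u - 5)*(u - 4)*(u + 1)*(u^2 - 4) = (u - 5)*(u - 4)*(u - 2)*(u + 1)*(u + 2)
(4) = (d + 4)*(d^3 + d^2 - 2*d) = d*(d + 4)*(d^2 + d - 2) = d*(d + 2)*(d + 4)*(d - 1)
(5) = (q + 3)*(q^2 - 5*q + 4) = (q - 1)*(q + 3)*(q - 4)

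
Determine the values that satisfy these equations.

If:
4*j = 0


Then:
j = 0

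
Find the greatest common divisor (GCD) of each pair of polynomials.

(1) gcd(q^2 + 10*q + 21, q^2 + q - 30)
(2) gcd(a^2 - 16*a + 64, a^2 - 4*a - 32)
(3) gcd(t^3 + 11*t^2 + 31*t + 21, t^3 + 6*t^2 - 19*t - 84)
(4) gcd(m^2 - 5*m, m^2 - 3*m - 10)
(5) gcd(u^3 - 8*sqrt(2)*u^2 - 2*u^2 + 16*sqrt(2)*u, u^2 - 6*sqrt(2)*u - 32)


(1) = 1
(2) = a - 8
(3) = t^2 + 10*t + 21
(4) = gcd(m*(m - 5), (m - 5)*(m + 2)) = m - 5
(5) = u - 8*sqrt(2)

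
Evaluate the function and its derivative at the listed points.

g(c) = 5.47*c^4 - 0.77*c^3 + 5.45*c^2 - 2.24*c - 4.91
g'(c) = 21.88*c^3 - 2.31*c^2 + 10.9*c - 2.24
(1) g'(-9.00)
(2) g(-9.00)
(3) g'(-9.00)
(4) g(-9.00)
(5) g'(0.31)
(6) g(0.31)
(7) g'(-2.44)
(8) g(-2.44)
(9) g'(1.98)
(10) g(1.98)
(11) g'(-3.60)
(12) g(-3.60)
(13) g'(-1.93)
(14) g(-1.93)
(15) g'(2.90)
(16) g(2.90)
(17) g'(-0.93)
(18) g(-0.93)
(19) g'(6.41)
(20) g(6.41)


(1) = -16237.97
(2) = 36906.70
(3) = -16237.97
(4) = 36906.70
(5) = 1.57
(6) = -5.05
(7) = -360.43
(8) = 238.07
(9) = 180.13
(10) = 90.12
(11) = -1092.25
(12) = 1028.46
(13) = -189.18
(14) = 101.15
(15) = 543.57
(16) = 402.53
(17) = -31.97
(18) = 6.60
(19) = 5735.35
(20) = 9236.49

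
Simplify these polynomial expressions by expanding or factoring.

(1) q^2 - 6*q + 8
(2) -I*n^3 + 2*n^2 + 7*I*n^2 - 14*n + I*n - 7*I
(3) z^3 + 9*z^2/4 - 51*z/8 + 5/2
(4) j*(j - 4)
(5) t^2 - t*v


(1) = (q - 4)*(q - 2)
(2) = (n - 7)*(n + I)*(-I*n + 1)
(3) = (z - 5/4)*(z - 1/2)*(z + 4)
(4) = j^2 - 4*j
(5) = t*(t - v)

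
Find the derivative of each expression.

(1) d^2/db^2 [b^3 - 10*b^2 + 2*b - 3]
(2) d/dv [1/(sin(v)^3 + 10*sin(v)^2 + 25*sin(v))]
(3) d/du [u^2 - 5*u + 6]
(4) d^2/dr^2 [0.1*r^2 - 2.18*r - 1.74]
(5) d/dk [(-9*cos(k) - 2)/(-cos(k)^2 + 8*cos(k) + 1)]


(1) = 6*b - 20
(2) = -(3*sin(v) + 5)*cos(v)/((sin(v) + 5)^3*sin(v)^2)
(3) = 2*u - 5
(4) = 0.200000000000000
(5) = (9*cos(k)^2 + 4*cos(k) - 7)*sin(k)/(sin(k)^2 + 8*cos(k))^2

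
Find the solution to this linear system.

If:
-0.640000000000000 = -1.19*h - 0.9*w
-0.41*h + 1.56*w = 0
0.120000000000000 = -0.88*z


Then:
h = 0.45
w = 0.12
z = -0.14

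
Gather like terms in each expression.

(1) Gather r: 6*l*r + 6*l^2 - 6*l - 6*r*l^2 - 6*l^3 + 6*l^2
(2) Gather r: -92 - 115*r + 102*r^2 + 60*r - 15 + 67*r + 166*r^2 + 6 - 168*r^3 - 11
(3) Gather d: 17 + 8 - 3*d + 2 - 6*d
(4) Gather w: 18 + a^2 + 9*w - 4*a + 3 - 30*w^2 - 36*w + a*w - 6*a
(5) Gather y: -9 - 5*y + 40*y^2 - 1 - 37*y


(1) = -6*l^3 + 12*l^2 - 6*l + r*(-6*l^2 + 6*l)
(2) = -168*r^3 + 268*r^2 + 12*r - 112
(3) = 27 - 9*d
(4) = a^2 - 10*a - 30*w^2 + w*(a - 27) + 21
(5) = 40*y^2 - 42*y - 10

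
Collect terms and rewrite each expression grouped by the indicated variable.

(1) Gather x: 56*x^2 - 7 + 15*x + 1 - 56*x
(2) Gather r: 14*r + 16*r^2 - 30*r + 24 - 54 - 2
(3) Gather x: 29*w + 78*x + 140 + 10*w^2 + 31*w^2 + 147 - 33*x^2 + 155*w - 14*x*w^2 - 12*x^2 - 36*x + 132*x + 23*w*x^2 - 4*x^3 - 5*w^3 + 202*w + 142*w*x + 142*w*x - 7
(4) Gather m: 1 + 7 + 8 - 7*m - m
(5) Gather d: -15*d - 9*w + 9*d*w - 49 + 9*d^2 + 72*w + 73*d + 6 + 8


(1) = 56*x^2 - 41*x - 6
(2) = 16*r^2 - 16*r - 32
(3) = -5*w^3 + 41*w^2 + 386*w - 4*x^3 + x^2*(23*w - 45) + x*(-14*w^2 + 284*w + 174) + 280
(4) = 16 - 8*m
(5) = 9*d^2 + d*(9*w + 58) + 63*w - 35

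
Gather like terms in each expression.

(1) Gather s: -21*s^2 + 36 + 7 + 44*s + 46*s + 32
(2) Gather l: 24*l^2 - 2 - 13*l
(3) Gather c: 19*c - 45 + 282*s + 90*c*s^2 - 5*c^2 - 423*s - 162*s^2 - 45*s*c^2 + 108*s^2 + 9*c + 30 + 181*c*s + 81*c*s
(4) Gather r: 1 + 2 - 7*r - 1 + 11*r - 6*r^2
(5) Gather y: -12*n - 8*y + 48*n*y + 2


(1) = -21*s^2 + 90*s + 75
(2) = 24*l^2 - 13*l - 2
(3) = c^2*(-45*s - 5) + c*(90*s^2 + 262*s + 28) - 54*s^2 - 141*s - 15
(4) = -6*r^2 + 4*r + 2
(5) = -12*n + y*(48*n - 8) + 2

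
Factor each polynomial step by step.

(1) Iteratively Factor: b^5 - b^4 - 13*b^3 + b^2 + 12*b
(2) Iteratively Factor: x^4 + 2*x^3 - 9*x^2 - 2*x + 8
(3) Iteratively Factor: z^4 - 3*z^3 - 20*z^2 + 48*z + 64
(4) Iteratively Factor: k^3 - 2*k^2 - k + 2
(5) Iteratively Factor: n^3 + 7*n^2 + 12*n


(1) = (b - 4)*(b^4 + 3*b^3 - b^2 - 3*b) = (b - 4)*(b - 1)*(b^3 + 4*b^2 + 3*b) = (b - 4)*(b - 1)*(b + 3)*(b^2 + b) = (b - 4)*(b - 1)*(b + 1)*(b + 3)*(b)
(2) = (x + 4)*(x^3 - 2*x^2 - x + 2) = (x - 1)*(x + 4)*(x^2 - x - 2) = (x - 1)*(x + 1)*(x + 4)*(x - 2)
(3) = (z - 4)*(z^3 + z^2 - 16*z - 16) = (z - 4)*(z + 1)*(z^2 - 16) = (z - 4)*(z + 1)*(z + 4)*(z - 4)
(4) = (k - 1)*(k^2 - k - 2) = (k - 2)*(k - 1)*(k + 1)
(5) = (n + 4)*(n^2 + 3*n) = (n + 3)*(n + 4)*(n)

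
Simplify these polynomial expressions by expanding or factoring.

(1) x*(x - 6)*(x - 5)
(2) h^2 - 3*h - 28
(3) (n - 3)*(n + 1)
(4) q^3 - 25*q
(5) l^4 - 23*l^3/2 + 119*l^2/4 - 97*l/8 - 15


(1) = x^3 - 11*x^2 + 30*x
(2) = (h - 7)*(h + 4)
(3) = n^2 - 2*n - 3
(4) = q*(q - 5)*(q + 5)
(5) = (l - 8)*(l - 5/2)*(l - 3/2)*(l + 1/2)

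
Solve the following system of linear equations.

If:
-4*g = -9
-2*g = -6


Then:
No Solution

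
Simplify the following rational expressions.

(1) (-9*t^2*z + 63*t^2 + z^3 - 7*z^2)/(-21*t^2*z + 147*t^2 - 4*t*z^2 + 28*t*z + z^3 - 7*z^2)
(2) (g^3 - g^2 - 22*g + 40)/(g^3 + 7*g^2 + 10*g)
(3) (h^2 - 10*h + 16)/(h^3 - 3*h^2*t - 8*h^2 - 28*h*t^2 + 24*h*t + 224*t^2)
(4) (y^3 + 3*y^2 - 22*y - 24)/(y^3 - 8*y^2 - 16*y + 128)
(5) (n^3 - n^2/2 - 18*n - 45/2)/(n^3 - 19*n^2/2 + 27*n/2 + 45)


(1) = (-3*t + z)/(-7*t + z)
(2) = (g^2 - 6*g + 8)/(g^2 + 2*g)
(3) = (2 - h)/(-h^2 + 3*h*t + 28*t^2)
(4) = (y^2 + 7*y + 6)/(y^2 - 4*y - 32)
(5) = (n + 3)/(n - 6)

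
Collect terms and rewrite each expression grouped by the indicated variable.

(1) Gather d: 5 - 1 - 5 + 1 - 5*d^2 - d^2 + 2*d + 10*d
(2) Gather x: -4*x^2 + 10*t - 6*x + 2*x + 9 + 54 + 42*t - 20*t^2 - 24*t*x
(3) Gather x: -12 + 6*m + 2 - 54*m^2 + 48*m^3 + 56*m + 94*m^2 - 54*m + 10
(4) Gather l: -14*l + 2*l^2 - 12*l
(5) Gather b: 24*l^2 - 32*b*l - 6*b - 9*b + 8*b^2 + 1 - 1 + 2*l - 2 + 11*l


(1) = -6*d^2 + 12*d
(2) = -20*t^2 + 52*t - 4*x^2 + x*(-24*t - 4) + 63
(3) = 48*m^3 + 40*m^2 + 8*m
(4) = 2*l^2 - 26*l
(5) = 8*b^2 + b*(-32*l - 15) + 24*l^2 + 13*l - 2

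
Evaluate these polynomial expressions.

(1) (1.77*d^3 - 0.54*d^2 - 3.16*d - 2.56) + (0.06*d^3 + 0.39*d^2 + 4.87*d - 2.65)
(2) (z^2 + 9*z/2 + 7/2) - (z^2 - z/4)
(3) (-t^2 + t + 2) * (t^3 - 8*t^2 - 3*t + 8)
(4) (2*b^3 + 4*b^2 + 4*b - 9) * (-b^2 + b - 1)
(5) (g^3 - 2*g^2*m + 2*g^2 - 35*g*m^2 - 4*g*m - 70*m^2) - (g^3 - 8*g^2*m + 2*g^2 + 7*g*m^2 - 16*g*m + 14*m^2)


(1) = 1.83*d^3 - 0.15*d^2 + 1.71*d - 5.21
(2) = 19*z/4 + 7/2
(3) = -t^5 + 9*t^4 - 3*t^3 - 27*t^2 + 2*t + 16
(4) = -2*b^5 - 2*b^4 - 2*b^3 + 9*b^2 - 13*b + 9
(5) = 6*g^2*m - 42*g*m^2 + 12*g*m - 84*m^2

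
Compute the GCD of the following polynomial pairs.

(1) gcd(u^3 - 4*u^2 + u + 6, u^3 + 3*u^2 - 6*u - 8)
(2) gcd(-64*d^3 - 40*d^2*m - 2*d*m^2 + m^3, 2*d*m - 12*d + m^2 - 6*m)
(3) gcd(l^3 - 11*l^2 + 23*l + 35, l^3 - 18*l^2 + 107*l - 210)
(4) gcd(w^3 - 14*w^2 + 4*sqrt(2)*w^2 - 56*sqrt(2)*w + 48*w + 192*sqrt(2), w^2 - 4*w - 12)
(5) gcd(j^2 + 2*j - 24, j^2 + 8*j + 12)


(1) = gcd((u - 3)*(u - 2)*(u + 1), (u - 2)*(u + 1)*(u + 4)) = u^2 - u - 2
(2) = gcd((-8*d + m)*(2*d + m)*(4*d + m), (2*d + m)*(m - 6)) = 2*d + m
(3) = l^2 - 12*l + 35
(4) = w - 6
(5) = j + 6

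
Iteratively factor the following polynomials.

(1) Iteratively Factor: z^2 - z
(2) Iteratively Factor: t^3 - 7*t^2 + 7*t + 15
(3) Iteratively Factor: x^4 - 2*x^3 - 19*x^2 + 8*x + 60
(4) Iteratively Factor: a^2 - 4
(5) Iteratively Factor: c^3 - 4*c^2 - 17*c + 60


(1) = (z)*(z - 1)
(2) = (t - 3)*(t^2 - 4*t - 5) = (t - 5)*(t - 3)*(t + 1)
(3) = (x + 2)*(x^3 - 4*x^2 - 11*x + 30) = (x - 2)*(x + 2)*(x^2 - 2*x - 15) = (x - 5)*(x - 2)*(x + 2)*(x + 3)
(4) = (a + 2)*(a - 2)
(5) = (c + 4)*(c^2 - 8*c + 15) = (c - 3)*(c + 4)*(c - 5)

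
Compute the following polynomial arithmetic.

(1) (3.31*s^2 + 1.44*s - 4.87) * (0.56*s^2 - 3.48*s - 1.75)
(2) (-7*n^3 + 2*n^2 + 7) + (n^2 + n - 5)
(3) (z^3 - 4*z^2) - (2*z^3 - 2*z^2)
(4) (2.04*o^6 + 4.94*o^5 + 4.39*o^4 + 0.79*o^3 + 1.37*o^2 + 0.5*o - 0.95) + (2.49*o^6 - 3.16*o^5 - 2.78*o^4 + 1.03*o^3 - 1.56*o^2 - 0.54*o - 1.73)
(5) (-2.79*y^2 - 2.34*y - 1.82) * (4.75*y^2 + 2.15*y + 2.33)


(1) = 1.8536*s^4 - 10.7124*s^3 - 13.5309*s^2 + 14.4276*s + 8.5225
(2) = -7*n^3 + 3*n^2 + n + 2
(3) = -z^3 - 2*z^2
(4) = 4.53*o^6 + 1.78*o^5 + 1.61*o^4 + 1.82*o^3 - 0.19*o^2 - 0.04*o - 2.68
(5) = -13.2525*y^4 - 17.1135*y^3 - 20.1767*y^2 - 9.3652*y - 4.2406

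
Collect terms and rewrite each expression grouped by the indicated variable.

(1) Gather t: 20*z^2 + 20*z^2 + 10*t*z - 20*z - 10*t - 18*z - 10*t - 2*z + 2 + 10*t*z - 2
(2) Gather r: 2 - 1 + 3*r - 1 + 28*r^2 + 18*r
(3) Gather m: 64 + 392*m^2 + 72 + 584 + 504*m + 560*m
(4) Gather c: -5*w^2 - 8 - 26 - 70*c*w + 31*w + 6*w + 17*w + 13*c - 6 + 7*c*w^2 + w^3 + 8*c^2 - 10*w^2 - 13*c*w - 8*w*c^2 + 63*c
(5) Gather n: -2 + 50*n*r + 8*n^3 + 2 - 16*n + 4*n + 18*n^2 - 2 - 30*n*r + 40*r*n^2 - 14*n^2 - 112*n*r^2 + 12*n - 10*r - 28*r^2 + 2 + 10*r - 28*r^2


(1) = t*(20*z - 20) + 40*z^2 - 40*z
(2) = 28*r^2 + 21*r
(3) = 392*m^2 + 1064*m + 720
(4) = c^2*(8 - 8*w) + c*(7*w^2 - 83*w + 76) + w^3 - 15*w^2 + 54*w - 40
(5) = 8*n^3 + n^2*(40*r + 4) + n*(-112*r^2 + 20*r) - 56*r^2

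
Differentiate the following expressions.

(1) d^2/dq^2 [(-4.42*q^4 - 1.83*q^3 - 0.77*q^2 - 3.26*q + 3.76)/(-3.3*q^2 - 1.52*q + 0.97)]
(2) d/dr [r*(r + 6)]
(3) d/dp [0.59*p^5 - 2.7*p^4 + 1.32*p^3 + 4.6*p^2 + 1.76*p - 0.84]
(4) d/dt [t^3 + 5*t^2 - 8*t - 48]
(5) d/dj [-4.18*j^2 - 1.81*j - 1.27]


(1) = (96.2676*q^6 + 133.02432*q^5 - 23.618712*q^4 - 20.819684*q^3 - 197.173356*q^2 - 40.218318*q - 30.383654)/(35.937*q^6 + 49.6584*q^5 - 8.81694*q^4 - 25.681312*q^3 + 2.591646*q^2 + 4.290504*q - 0.912673)
(2) = 2*r + 6
(3) = 2.95*p^4 - 10.8*p^3 + 3.96*p^2 + 9.2*p + 1.76
(4) = 3*t^2 + 10*t - 8
(5) = -8.36*j - 1.81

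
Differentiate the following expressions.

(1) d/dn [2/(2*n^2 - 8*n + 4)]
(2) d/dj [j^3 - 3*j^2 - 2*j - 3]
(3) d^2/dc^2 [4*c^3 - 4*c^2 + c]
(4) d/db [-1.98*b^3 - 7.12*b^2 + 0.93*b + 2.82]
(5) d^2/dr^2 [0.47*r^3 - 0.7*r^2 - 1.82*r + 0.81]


(1) = 2*(2 - n)/(n^2 - 4*n + 2)^2
(2) = 3*j^2 - 6*j - 2
(3) = 24*c - 8
(4) = -5.94*b^2 - 14.24*b + 0.93
(5) = 2.82*r - 1.4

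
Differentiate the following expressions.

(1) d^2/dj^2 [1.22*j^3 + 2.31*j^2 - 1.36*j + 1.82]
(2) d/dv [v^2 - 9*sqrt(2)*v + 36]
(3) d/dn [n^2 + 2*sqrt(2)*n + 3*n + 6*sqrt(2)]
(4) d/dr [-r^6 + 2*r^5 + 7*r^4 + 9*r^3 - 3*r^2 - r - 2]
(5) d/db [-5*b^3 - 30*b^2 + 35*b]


(1) = 7.32*j + 4.62
(2) = 2*v - 9*sqrt(2)
(3) = 2*n + 2*sqrt(2) + 3
(4) = -6*r^5 + 10*r^4 + 28*r^3 + 27*r^2 - 6*r - 1
(5) = -15*b^2 - 60*b + 35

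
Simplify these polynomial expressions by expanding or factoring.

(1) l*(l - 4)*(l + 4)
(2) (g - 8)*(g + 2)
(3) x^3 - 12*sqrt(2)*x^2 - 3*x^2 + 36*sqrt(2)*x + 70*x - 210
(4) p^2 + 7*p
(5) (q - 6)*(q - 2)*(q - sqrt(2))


(1) = l^3 - 16*l
(2) = g^2 - 6*g - 16
(3) = (x - 3)*(x - 7*sqrt(2))*(x - 5*sqrt(2))
(4) = p*(p + 7)
(5) = q^3 - 8*q^2 - sqrt(2)*q^2 + 8*sqrt(2)*q + 12*q - 12*sqrt(2)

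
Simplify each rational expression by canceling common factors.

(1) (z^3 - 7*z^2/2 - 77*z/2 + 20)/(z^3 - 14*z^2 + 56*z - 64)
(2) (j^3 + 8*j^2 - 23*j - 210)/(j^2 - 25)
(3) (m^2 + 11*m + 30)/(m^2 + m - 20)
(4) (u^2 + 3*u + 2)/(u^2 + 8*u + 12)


(1) = (2*z^2 + 9*z - 5)/(2*z^2 - 12*z + 16)
(2) = (j^2 + 13*j + 42)/(j + 5)
(3) = (m + 6)/(m - 4)
(4) = (u + 1)/(u + 6)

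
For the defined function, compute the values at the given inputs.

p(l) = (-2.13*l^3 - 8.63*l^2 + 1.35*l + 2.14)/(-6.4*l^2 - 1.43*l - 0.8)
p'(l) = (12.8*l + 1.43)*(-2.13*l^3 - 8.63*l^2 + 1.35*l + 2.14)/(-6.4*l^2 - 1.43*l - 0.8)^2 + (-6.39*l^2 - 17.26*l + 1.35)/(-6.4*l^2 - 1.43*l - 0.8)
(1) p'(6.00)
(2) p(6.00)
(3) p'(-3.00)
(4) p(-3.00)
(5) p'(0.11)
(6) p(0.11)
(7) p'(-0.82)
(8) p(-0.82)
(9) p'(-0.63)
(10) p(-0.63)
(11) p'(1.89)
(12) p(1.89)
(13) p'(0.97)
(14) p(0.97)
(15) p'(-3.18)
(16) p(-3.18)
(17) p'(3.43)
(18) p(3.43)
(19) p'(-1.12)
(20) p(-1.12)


(1) = 0.35
(2) = 3.17
(3) = 0.36
(4) = 0.41
(5) = 6.39
(6) = -2.11
(7) = -0.74
(8) = 0.91
(9) = -2.18
(10) = 0.66
(11) = 0.56
(12) = 1.54
(13) = 1.25
(14) = 0.81
(15) = 0.36
(16) = 0.34
(17) = 0.39
(18) = 2.23
(19) = 0.03
(20) = 1.00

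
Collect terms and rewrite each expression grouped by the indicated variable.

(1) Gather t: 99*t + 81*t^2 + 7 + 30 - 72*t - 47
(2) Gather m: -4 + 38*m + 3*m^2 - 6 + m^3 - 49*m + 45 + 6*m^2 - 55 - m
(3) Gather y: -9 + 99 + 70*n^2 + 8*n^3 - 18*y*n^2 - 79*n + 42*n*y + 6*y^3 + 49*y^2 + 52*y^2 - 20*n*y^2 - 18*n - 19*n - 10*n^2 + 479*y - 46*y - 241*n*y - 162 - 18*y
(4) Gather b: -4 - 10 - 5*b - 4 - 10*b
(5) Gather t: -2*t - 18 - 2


(1) = 81*t^2 + 27*t - 10
(2) = m^3 + 9*m^2 - 12*m - 20
(3) = 8*n^3 + 60*n^2 - 116*n + 6*y^3 + y^2*(101 - 20*n) + y*(-18*n^2 - 199*n + 415) - 72
(4) = -15*b - 18
(5) = -2*t - 20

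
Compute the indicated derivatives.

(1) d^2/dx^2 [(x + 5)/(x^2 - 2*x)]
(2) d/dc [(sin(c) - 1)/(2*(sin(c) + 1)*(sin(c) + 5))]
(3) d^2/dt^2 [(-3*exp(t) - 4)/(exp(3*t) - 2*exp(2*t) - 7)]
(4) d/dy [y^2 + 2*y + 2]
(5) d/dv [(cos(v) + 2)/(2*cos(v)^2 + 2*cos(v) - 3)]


(1) = 2*(-3*x*(x - 2)*(x + 1) + 4*(x - 1)^2*(x + 5))/(x^3*(x - 2)^3)
(2) = (2*sin(c) + cos(c)^2 + 10)*cos(c)/(2*(sin(c) + 1)^2*(sin(c) + 5)^2)
(3) = (-12*exp(6*t) - 18*exp(5*t) + 76*exp(4*t) - 337*exp(3*t) + 224*exp(t) - 147)*exp(t)/(exp(9*t) - 6*exp(8*t) + 12*exp(7*t) - 29*exp(6*t) + 84*exp(5*t) - 84*exp(4*t) + 147*exp(3*t) - 294*exp(2*t) - 343)
(4) = 2*y + 2
(5) = (8*cos(v) + cos(2*v) + 8)*sin(v)/(2*cos(v) + cos(2*v) - 2)^2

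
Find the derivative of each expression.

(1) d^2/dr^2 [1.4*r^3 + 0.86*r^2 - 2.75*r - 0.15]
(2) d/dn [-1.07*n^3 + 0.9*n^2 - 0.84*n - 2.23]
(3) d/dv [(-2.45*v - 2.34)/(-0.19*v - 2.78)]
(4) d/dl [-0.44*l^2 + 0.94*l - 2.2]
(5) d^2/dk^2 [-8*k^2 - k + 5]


(1) = 8.4*r + 1.72
(2) = -3.21*n^2 + 1.8*n - 0.84
(3) = (1.209616*v + 17.698592)/(0.19*v + 2.78)^3
(4) = 0.94 - 0.88*l
(5) = -16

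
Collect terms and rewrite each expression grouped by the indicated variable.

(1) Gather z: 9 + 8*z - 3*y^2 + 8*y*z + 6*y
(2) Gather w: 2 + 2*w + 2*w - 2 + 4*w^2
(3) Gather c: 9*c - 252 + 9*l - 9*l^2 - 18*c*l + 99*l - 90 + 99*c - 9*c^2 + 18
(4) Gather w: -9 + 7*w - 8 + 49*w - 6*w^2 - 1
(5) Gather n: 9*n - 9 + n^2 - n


(1) = -3*y^2 + 6*y + z*(8*y + 8) + 9
(2) = 4*w^2 + 4*w
(3) = -9*c^2 + c*(108 - 18*l) - 9*l^2 + 108*l - 324
(4) = -6*w^2 + 56*w - 18
(5) = n^2 + 8*n - 9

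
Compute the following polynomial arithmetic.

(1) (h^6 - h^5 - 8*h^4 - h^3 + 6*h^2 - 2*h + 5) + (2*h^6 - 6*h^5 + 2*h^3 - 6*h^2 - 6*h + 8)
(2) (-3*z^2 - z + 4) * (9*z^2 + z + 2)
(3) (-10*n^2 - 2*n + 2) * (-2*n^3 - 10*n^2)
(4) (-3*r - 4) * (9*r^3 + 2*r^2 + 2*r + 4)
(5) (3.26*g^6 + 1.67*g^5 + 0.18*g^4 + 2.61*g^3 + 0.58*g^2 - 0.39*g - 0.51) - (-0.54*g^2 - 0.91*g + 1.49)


(1) = 3*h^6 - 7*h^5 - 8*h^4 + h^3 - 8*h + 13
(2) = -27*z^4 - 12*z^3 + 29*z^2 + 2*z + 8
(3) = 20*n^5 + 104*n^4 + 16*n^3 - 20*n^2
(4) = -27*r^4 - 42*r^3 - 14*r^2 - 20*r - 16
(5) = 3.26*g^6 + 1.67*g^5 + 0.18*g^4 + 2.61*g^3 + 1.12*g^2 + 0.52*g - 2.0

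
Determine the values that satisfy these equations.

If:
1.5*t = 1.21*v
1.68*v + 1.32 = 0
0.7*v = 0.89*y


Then:
t = -0.63
v = -0.79
y = -0.62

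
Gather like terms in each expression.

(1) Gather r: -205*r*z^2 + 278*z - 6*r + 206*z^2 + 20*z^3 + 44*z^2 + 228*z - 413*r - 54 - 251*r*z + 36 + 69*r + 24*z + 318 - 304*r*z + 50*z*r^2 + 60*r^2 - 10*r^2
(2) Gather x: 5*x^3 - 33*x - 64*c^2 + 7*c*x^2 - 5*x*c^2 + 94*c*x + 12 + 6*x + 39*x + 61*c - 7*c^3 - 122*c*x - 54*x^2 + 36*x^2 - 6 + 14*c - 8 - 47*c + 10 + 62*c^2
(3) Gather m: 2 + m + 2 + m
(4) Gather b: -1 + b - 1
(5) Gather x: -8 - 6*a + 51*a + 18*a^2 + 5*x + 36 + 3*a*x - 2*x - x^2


(1) = r^2*(50*z + 50) + r*(-205*z^2 - 555*z - 350) + 20*z^3 + 250*z^2 + 530*z + 300
(2) = -7*c^3 - 2*c^2 + 28*c + 5*x^3 + x^2*(7*c - 18) + x*(-5*c^2 - 28*c + 12) + 8
(3) = 2*m + 4
(4) = b - 2
(5) = 18*a^2 + 45*a - x^2 + x*(3*a + 3) + 28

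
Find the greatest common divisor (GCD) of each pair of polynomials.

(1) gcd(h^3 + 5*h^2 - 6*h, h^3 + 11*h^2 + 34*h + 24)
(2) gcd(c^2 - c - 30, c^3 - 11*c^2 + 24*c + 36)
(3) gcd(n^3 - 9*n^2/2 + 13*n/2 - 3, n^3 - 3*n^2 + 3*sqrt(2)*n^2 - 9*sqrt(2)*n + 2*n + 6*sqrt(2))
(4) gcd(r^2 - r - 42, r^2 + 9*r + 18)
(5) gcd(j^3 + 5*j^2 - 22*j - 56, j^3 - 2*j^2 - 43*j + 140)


(1) = h + 6
(2) = gcd((c - 6)*(c + 5), (c - 6)^2*(c + 1)) = c - 6
(3) = n^2 - 3*n + 2
(4) = r + 6
(5) = j^2 + 3*j - 28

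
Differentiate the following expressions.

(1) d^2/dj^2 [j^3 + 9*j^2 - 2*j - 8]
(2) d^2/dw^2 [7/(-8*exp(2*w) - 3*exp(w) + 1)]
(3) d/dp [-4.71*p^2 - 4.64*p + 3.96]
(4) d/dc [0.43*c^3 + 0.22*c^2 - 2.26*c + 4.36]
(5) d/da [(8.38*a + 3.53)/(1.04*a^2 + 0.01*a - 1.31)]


(1) = 6*j + 18
(2) = 7*(-2*(16*exp(w) + 3)^2*exp(w) + (32*exp(w) + 3)*(8*exp(2*w) + 3*exp(w) - 1))*exp(w)/(8*exp(2*w) + 3*exp(w) - 1)^3
(3) = -9.42*p - 4.64
(4) = 1.29*c^2 + 0.44*c - 2.26
(5) = (8.7152*a^2 + 0.0838*a - (2.08*a + 0.01)*(8.38*a + 3.53) - 10.9778)/(1.04*a^2 + 0.01*a - 1.31)^2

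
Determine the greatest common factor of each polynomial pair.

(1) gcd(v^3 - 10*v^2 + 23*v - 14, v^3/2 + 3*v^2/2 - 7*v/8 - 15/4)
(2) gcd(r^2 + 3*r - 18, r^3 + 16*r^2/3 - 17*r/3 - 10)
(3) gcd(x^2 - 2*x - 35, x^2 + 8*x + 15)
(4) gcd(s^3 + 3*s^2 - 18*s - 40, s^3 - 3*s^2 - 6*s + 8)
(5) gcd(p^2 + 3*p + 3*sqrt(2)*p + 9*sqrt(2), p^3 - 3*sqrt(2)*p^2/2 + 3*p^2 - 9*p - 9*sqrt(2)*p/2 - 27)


(1) = gcd((v - 7)*(v - 2)*(v - 1), (v/2 + 1)*(v - 3/2)*(v + 5/2)) = 1
(2) = gcd((r - 3)*(r + 6), (r - 5/3)*(r + 1)*(r + 6)) = r + 6
(3) = x + 5
(4) = s^2 - 2*s - 8
(5) = gcd((p + 3)*(p + 3*sqrt(2)), (p + 3)*(p - 3*sqrt(2))*(p + 3*sqrt(2)/2)) = p + 3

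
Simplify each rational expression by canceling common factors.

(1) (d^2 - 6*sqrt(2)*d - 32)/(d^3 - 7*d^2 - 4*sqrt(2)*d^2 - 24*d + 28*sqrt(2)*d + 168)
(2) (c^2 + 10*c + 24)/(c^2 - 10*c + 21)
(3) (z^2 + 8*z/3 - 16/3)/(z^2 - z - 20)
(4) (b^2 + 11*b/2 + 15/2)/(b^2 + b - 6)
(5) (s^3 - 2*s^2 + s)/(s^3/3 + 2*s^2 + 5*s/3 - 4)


(1) = (d - 8*sqrt(2))/(d^2 + d*(-6*sqrt(2) - 7) + 42*sqrt(2))
(2) = (c^2 + 10*c + 24)/(c^2 - 10*c + 21)
(3) = (3*z - 4)/(3*z - 15)
(4) = (2*b + 5)/(2*b - 4)
(5) = (3*s^2 - 3*s)/(s^2 + 7*s + 12)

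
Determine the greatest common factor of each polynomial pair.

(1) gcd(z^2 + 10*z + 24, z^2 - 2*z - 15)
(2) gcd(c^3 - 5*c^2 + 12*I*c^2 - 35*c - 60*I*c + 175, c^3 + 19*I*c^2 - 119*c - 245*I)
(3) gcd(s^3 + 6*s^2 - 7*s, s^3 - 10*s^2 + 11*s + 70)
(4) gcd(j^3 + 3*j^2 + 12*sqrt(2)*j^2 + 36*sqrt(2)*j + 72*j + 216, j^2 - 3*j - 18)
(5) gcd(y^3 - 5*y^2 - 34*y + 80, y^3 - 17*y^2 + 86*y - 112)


(1) = gcd((z + 4)*(z + 6), (z - 5)*(z + 3)) = 1
(2) = c^2 + 12*I*c - 35
(3) = gcd(s*(s - 1)*(s + 7), (s - 7)*(s - 5)*(s + 2)) = 1
(4) = gcd((j + 3)*(j + 6*sqrt(2))^2, (j - 6)*(j + 3)) = j + 3
(5) = gcd((y - 8)*(y - 2)*(y + 5), (y - 8)*(y - 7)*(y - 2)) = y^2 - 10*y + 16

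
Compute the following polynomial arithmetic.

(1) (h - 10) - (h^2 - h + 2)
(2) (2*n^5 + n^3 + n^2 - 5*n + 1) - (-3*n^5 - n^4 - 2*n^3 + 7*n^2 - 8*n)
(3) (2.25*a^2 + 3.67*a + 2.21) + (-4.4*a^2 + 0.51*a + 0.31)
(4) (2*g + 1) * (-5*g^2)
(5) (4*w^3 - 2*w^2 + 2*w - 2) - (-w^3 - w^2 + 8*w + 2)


(1) = -h^2 + 2*h - 12
(2) = 5*n^5 + n^4 + 3*n^3 - 6*n^2 + 3*n + 1
(3) = -2.15*a^2 + 4.18*a + 2.52
(4) = -10*g^3 - 5*g^2
(5) = 5*w^3 - w^2 - 6*w - 4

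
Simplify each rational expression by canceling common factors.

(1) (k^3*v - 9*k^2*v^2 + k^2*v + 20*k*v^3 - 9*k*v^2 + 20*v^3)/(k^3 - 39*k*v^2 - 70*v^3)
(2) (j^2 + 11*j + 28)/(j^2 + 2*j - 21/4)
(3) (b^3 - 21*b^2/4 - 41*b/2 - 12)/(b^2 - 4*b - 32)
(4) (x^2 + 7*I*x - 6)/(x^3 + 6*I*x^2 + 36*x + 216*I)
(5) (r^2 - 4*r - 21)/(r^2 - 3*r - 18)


(1) = (-k^3*v + 9*k^2*v^2 - k^2*v - 20*k*v^3 + 9*k*v^2 - 20*v^3)/(-k^3 + 39*k*v^2 + 70*v^3)
(2) = (4*j^2 + 44*j + 112)/(4*j^2 + 8*j - 21)
(3) = (4*b^2 + 11*b + 6)/(4*b + 16)
(4) = (x + I)/(x^2 + 36)
(5) = (r - 7)/(r - 6)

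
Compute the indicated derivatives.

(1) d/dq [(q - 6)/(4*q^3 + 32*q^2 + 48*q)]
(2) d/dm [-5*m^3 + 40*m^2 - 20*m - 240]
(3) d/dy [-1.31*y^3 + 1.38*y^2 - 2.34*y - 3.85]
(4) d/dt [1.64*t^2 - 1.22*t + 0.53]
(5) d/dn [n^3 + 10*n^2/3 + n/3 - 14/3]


(1) = (-q^3 + 5*q^2 + 48*q + 36)/(2*q^2*(q^4 + 16*q^3 + 88*q^2 + 192*q + 144))
(2) = -15*m^2 + 80*m - 20
(3) = -3.93*y^2 + 2.76*y - 2.34
(4) = 3.28*t - 1.22
(5) = 3*n^2 + 20*n/3 + 1/3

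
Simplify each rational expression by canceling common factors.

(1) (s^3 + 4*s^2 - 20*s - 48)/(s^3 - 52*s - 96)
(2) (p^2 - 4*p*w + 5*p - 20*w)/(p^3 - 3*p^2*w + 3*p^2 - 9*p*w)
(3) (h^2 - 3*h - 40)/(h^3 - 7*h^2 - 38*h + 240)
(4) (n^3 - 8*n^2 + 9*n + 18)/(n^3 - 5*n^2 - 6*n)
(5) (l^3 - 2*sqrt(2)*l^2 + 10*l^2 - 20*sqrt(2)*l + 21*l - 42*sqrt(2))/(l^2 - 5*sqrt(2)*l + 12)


(1) = (s - 4)/(s - 8)
(2) = (p^2 - 4*p*w + 5*p - 20*w)/(p^3 - 3*p^2*w + 3*p^2 - 9*p*w)
(3) = (h + 5)/(h^2 + h - 30)
(4) = (n - 3)/n
(5) = (l^2 + 10*l + 21)/(l - 3*sqrt(2))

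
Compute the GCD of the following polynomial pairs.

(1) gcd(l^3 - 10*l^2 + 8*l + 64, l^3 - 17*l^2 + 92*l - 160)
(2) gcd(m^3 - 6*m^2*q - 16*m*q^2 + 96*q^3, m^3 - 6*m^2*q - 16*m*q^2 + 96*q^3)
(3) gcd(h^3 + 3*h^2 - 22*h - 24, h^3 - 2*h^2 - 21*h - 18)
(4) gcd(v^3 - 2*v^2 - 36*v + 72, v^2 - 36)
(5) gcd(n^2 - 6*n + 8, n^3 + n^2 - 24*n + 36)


(1) = gcd((l - 8)*(l - 4)*(l + 2), (l - 8)*(l - 5)*(l - 4)) = l^2 - 12*l + 32
(2) = gcd((m - 6*q)*(m - 4*q)*(m + 4*q), (m - 6*q)*(m - 4*q)*(m + 4*q)) = m^3 - 6*m^2*q - 16*m*q^2 + 96*q^3
(3) = h + 1
(4) = v^2 - 36
(5) = n - 2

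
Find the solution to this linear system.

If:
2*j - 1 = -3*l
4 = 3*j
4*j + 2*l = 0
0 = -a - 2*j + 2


Then:
No Solution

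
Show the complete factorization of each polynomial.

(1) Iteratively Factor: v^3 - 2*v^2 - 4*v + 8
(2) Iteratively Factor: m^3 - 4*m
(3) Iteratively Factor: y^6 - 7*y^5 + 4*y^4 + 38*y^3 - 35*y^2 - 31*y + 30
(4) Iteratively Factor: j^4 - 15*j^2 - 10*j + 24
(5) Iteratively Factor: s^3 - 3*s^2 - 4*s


(1) = (v - 2)*(v^2 - 4) = (v - 2)^2*(v + 2)
(2) = (m)*(m^2 - 4) = m*(m - 2)*(m + 2)
(3) = (y - 5)*(y^5 - 2*y^4 - 6*y^3 + 8*y^2 + 5*y - 6) = (y - 5)*(y + 1)*(y^4 - 3*y^3 - 3*y^2 + 11*y - 6) = (y - 5)*(y - 1)*(y + 1)*(y^3 - 2*y^2 - 5*y + 6) = (y - 5)*(y - 3)*(y - 1)*(y + 1)*(y^2 + y - 2) = (y - 5)*(y - 3)*(y - 1)^2*(y + 1)*(y + 2)
(4) = (j - 4)*(j^3 + 4*j^2 + j - 6) = (j - 4)*(j + 2)*(j^2 + 2*j - 3) = (j - 4)*(j - 1)*(j + 2)*(j + 3)
(5) = (s - 4)*(s^2 + s) = (s - 4)*(s + 1)*(s)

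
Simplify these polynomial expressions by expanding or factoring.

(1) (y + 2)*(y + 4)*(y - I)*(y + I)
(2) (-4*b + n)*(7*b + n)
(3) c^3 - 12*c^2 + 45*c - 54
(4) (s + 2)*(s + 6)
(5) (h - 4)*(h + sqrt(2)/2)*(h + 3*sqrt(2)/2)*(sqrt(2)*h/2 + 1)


(1) = y^4 + 6*y^3 + 9*y^2 + 6*y + 8
(2) = -28*b^2 + 3*b*n + n^2
(3) = (c - 6)*(c - 3)^2
(4) = s^2 + 8*s + 12
(5) = sqrt(2)*h^4/2 - 2*sqrt(2)*h^3 + 3*h^3 - 12*h^2 + 11*sqrt(2)*h^2/4 - 11*sqrt(2)*h + 3*h/2 - 6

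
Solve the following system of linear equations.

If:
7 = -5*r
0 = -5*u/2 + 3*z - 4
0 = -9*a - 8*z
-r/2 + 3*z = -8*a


Then:
a = -28/185
r = -7/5
u = -1291/925
z = 63/370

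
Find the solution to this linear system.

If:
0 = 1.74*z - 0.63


Then:
z = 0.36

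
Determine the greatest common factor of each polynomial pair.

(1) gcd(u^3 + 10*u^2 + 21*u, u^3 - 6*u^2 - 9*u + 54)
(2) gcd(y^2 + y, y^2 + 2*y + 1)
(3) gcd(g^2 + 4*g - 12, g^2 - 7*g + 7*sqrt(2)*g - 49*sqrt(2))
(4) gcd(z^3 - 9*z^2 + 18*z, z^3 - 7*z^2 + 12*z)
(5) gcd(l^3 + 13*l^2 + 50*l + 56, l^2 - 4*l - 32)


(1) = gcd(u*(u + 3)*(u + 7), (u - 6)*(u - 3)*(u + 3)) = u + 3
(2) = y + 1
(3) = 1
(4) = gcd(z*(z - 6)*(z - 3), z*(z - 4)*(z - 3)) = z^2 - 3*z
(5) = l + 4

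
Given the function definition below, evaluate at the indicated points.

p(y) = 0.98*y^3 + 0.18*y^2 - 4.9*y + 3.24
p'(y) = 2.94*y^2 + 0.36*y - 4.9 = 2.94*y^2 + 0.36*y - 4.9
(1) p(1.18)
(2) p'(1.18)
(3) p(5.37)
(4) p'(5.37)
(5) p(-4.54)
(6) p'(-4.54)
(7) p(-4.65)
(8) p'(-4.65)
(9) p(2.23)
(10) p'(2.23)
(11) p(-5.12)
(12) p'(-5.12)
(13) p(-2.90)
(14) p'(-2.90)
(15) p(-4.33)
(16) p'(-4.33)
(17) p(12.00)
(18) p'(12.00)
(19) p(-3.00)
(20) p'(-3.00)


(1) = -0.68
(2) = -0.38
(3) = 133.87
(4) = 81.81
(5) = -62.51
(6) = 54.06
(7) = -68.62
(8) = 57.00
(9) = 4.08
(10) = 10.52
(11) = -98.49
(12) = 70.33
(13) = -4.94
(14) = 18.78
(15) = -51.73
(16) = 48.66
(17) = 1663.80
(18) = 422.78
(19) = -6.90
(20) = 20.48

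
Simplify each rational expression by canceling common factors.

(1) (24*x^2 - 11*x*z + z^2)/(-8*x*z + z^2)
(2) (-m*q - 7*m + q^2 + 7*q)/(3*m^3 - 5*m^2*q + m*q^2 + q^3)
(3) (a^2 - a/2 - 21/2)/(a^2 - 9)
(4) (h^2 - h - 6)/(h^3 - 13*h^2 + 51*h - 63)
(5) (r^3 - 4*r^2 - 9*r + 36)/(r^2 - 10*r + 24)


(1) = (-3*x + z)/z
(2) = (q + 7)/(-3*m^2 + 2*m*q + q^2)
(3) = (2*a - 7)/(2*a - 6)
(4) = (h + 2)/(h^2 - 10*h + 21)
(5) = (r^2 - 9)/(r - 6)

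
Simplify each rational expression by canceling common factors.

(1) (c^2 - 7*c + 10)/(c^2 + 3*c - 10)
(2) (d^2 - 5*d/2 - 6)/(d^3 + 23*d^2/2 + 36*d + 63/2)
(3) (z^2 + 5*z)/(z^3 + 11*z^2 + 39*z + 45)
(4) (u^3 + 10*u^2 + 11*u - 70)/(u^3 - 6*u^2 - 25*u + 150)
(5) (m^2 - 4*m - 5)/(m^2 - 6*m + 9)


(1) = (c - 5)/(c + 5)
(2) = (d - 4)/(d^2 + 10*d + 21)
(3) = z/(z^2 + 6*z + 9)
(4) = (u^2 + 5*u - 14)/(u^2 - 11*u + 30)
(5) = (m^2 - 4*m - 5)/(m^2 - 6*m + 9)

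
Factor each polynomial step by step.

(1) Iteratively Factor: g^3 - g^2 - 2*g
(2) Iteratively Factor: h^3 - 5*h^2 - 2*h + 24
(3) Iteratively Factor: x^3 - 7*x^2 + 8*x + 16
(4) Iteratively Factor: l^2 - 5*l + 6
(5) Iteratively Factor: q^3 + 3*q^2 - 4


(1) = (g + 1)*(g^2 - 2*g) = g*(g + 1)*(g - 2)
(2) = (h - 3)*(h^2 - 2*h - 8) = (h - 3)*(h + 2)*(h - 4)
(3) = (x - 4)*(x^2 - 3*x - 4) = (x - 4)*(x + 1)*(x - 4)
(4) = (l - 2)*(l - 3)
(5) = (q + 2)*(q^2 + q - 2) = (q - 1)*(q + 2)*(q + 2)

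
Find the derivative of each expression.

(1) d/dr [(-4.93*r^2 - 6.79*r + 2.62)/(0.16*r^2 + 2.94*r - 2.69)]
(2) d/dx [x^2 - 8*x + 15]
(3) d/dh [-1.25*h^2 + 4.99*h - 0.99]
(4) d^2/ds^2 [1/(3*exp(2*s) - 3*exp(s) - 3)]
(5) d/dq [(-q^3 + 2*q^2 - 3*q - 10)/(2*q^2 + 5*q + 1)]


(1) = (-13.4078*r^2 + 25.685*r + 10.5623)/(0.0256*r^4 + 0.9408*r^3 + 7.7828*r^2 - 15.8172*r + 7.2361)
(2) = 2*x - 8
(3) = 4.99 - 2.5*h
(4) = ((1 - 4*exp(s))*(-exp(2*s) + exp(s) + 1) - 2*(2*exp(s) - 1)^2*exp(s))*exp(s)/(3*(-exp(2*s) + exp(s) + 1)^3)
(5) = (-2*q^4 - 10*q^3 + 13*q^2 + 44*q + 47)/(4*q^4 + 20*q^3 + 29*q^2 + 10*q + 1)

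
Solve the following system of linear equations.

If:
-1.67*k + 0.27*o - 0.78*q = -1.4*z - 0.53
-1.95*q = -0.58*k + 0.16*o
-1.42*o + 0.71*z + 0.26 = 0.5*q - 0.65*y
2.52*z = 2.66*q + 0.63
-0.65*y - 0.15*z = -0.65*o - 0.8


Then:
k = 0.83
o = 1.57
q = 0.12
y = 2.72
z = 0.37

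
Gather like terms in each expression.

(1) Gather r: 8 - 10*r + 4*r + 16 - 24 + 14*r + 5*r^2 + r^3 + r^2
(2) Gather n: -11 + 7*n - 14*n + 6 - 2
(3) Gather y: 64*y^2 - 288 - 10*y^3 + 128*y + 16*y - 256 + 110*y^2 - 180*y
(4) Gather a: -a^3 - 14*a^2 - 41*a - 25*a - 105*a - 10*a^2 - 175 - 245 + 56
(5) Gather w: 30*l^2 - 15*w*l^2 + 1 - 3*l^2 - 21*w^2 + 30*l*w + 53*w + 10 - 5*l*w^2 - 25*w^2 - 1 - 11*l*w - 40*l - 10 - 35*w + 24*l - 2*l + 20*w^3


(1) = r^3 + 6*r^2 + 8*r
(2) = -7*n - 7
(3) = -10*y^3 + 174*y^2 - 36*y - 544
(4) = -a^3 - 24*a^2 - 171*a - 364
(5) = 27*l^2 - 18*l + 20*w^3 + w^2*(-5*l - 46) + w*(-15*l^2 + 19*l + 18)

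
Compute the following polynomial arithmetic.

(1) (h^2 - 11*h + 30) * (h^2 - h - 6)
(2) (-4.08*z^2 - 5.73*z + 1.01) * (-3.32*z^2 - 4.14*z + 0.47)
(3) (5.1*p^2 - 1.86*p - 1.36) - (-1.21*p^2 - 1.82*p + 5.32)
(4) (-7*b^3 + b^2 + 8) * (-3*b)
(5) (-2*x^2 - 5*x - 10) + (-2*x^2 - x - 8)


(1) = h^4 - 12*h^3 + 35*h^2 + 36*h - 180
(2) = 13.5456*z^4 + 35.9148*z^3 + 18.4514*z^2 - 6.8745*z + 0.4747
(3) = 6.31*p^2 - 0.04*p - 6.68
(4) = 21*b^4 - 3*b^3 - 24*b
(5) = -4*x^2 - 6*x - 18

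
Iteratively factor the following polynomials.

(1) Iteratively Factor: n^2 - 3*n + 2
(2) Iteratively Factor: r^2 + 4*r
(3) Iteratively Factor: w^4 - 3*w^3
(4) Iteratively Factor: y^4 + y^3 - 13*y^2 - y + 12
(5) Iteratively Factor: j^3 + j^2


(1) = (n - 2)*(n - 1)
(2) = (r)*(r + 4)
(3) = (w)*(w^3 - 3*w^2) = w*(w - 3)*(w^2) = w^2*(w - 3)*(w)
(4) = (y + 4)*(y^3 - 3*y^2 - y + 3) = (y - 3)*(y + 4)*(y^2 - 1) = (y - 3)*(y - 1)*(y + 4)*(y + 1)
(5) = (j)*(j^2 + j) = j*(j + 1)*(j)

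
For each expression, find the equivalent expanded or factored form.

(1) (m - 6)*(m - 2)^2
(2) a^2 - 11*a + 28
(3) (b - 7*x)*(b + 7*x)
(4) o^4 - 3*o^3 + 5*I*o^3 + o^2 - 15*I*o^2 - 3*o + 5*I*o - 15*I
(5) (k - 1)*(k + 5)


(1) = m^3 - 10*m^2 + 28*m - 24
(2) = (a - 7)*(a - 4)
(3) = b^2 - 49*x^2
(4) = (o - 3)*(o - I)*(o + I)*(o + 5*I)
(5) = k^2 + 4*k - 5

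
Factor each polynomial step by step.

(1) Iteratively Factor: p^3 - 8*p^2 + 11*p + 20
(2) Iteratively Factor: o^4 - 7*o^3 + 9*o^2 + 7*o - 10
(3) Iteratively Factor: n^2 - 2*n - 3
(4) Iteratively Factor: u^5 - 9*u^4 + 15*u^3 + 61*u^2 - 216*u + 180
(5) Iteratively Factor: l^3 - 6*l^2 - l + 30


(1) = (p - 5)*(p^2 - 3*p - 4) = (p - 5)*(p + 1)*(p - 4)
(2) = (o - 1)*(o^3 - 6*o^2 + 3*o + 10) = (o - 2)*(o - 1)*(o^2 - 4*o - 5) = (o - 5)*(o - 2)*(o - 1)*(o + 1)
(3) = (n + 1)*(n - 3)
(4) = (u + 3)*(u^4 - 12*u^3 + 51*u^2 - 92*u + 60) = (u - 2)*(u + 3)*(u^3 - 10*u^2 + 31*u - 30) = (u - 2)^2*(u + 3)*(u^2 - 8*u + 15) = (u - 3)*(u - 2)^2*(u + 3)*(u - 5)
(5) = (l + 2)*(l^2 - 8*l + 15) = (l - 3)*(l + 2)*(l - 5)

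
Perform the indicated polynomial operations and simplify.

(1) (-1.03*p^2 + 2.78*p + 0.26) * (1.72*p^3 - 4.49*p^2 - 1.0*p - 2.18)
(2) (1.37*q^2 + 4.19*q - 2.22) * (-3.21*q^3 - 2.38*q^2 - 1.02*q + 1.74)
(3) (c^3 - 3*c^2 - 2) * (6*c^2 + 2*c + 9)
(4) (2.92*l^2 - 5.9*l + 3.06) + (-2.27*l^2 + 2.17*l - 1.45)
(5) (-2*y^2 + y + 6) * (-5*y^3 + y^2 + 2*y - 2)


(1) = -1.7716*p^5 + 9.4063*p^4 - 11.005*p^3 - 1.702*p^2 - 6.3204*p - 0.5668
(2) = -4.3977*q^5 - 16.7105*q^4 - 4.2434*q^3 + 3.3936*q^2 + 9.555*q - 3.8628
(3) = 6*c^5 - 16*c^4 + 3*c^3 - 39*c^2 - 4*c - 18
(4) = 0.65*l^2 - 3.73*l + 1.61
(5) = 10*y^5 - 7*y^4 - 33*y^3 + 12*y^2 + 10*y - 12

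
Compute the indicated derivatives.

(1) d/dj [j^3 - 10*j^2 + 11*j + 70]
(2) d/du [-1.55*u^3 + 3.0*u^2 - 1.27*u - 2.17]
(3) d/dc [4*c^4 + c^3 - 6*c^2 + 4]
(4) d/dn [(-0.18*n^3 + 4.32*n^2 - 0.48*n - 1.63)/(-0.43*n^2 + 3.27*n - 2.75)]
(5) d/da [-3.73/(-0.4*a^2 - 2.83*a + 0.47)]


(1) = 3*j^2 - 20*j + 11
(2) = -4.65*u^2 + 6.0*u - 1.27
(3) = c*(16*c^2 + 3*c - 12)
(4) = (0.0774*n^4 - 1.1772*n^3 + 15.405*n^2 - 25.1618*n + 6.6501)/(0.1849*n^4 - 2.8122*n^3 + 13.0579*n^2 - 17.985*n + 7.5625)
(5) = (-2.984*a - 10.5559)/(0.4*a^2 + 2.83*a - 0.47)^2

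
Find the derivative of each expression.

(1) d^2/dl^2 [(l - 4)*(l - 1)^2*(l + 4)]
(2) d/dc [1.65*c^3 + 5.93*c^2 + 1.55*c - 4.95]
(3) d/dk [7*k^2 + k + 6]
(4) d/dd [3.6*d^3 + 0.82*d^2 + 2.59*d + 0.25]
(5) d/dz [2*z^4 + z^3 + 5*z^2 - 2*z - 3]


(1) = 12*l^2 - 12*l - 30
(2) = 4.95*c^2 + 11.86*c + 1.55
(3) = 14*k + 1
(4) = 10.8*d^2 + 1.64*d + 2.59
(5) = 8*z^3 + 3*z^2 + 10*z - 2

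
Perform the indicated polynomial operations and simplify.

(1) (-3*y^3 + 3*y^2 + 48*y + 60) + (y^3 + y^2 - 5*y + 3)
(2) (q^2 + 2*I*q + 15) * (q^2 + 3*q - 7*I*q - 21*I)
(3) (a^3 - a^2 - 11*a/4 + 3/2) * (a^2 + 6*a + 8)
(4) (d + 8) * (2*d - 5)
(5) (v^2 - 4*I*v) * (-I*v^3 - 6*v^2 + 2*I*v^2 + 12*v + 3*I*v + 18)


(1) = -2*y^3 + 4*y^2 + 43*y + 63
(2) = q^4 + 3*q^3 - 5*I*q^3 + 29*q^2 - 15*I*q^2 + 87*q - 105*I*q - 315*I
(3) = a^5 + 5*a^4 - 3*a^3/4 - 23*a^2 - 13*a + 12
(4) = 2*d^2 + 11*d - 40
(5) = -I*v^5 - 10*v^4 + 2*I*v^4 + 20*v^3 + 27*I*v^3 + 30*v^2 - 48*I*v^2 - 72*I*v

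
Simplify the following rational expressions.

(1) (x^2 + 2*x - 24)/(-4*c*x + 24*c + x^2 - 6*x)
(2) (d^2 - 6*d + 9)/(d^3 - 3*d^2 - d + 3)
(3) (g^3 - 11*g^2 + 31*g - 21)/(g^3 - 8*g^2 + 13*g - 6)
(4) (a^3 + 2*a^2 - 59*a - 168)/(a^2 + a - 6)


(1) = (x^2 + 2*x - 24)/(-4*c*x + 24*c + x^2 - 6*x)
(2) = (d - 3)/(d^2 - 1)
(3) = (g^2 - 10*g + 21)/(g^2 - 7*g + 6)
(4) = (a^2 - a - 56)/(a - 2)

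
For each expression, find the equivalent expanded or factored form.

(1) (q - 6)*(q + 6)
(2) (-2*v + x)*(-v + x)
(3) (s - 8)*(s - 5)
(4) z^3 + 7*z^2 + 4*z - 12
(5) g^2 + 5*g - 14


(1) = q^2 - 36
(2) = 2*v^2 - 3*v*x + x^2
(3) = s^2 - 13*s + 40
(4) = (z - 1)*(z + 2)*(z + 6)
(5) = (g - 2)*(g + 7)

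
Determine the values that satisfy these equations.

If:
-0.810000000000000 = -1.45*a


Then:
a = 0.56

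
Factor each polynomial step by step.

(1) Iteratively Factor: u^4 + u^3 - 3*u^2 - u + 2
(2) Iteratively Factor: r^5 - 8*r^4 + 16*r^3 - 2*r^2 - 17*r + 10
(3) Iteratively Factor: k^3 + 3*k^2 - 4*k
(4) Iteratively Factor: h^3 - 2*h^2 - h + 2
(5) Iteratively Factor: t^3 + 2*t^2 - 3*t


(1) = (u - 1)*(u^3 + 2*u^2 - u - 2) = (u - 1)^2*(u^2 + 3*u + 2) = (u - 1)^2*(u + 2)*(u + 1)
(2) = (r - 1)*(r^4 - 7*r^3 + 9*r^2 + 7*r - 10) = (r - 5)*(r - 1)*(r^3 - 2*r^2 - r + 2) = (r - 5)*(r - 1)*(r + 1)*(r^2 - 3*r + 2) = (r - 5)*(r - 1)^2*(r + 1)*(r - 2)
(3) = (k)*(k^2 + 3*k - 4) = k*(k + 4)*(k - 1)
(4) = (h - 2)*(h^2 - 1) = (h - 2)*(h + 1)*(h - 1)
(5) = (t + 3)*(t^2 - t) = (t - 1)*(t + 3)*(t)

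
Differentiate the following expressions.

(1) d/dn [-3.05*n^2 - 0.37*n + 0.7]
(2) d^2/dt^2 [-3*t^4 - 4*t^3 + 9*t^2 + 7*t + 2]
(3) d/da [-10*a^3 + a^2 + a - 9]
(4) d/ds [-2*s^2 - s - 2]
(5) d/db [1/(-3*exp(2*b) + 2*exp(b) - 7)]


(1) = -6.1*n - 0.37
(2) = -36*t^2 - 24*t + 18
(3) = -30*a^2 + 2*a + 1
(4) = -4*s - 1
(5) = (6*exp(b) - 2)*exp(b)/(3*exp(2*b) - 2*exp(b) + 7)^2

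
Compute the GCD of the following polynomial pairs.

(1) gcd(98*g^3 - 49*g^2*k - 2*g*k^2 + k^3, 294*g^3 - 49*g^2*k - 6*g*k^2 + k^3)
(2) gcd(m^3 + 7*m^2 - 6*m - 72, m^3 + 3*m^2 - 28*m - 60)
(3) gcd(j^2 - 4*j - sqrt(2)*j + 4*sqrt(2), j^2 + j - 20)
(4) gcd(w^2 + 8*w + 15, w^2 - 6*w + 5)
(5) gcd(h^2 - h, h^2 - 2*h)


(1) = gcd((-7*g + k)*(-2*g + k)*(7*g + k), (-7*g + k)*(-6*g + k)*(7*g + k)) = 49*g^2 - k^2
(2) = gcd((m - 3)*(m + 4)*(m + 6), (m - 5)*(m + 2)*(m + 6)) = m + 6
(3) = gcd((j - 4)*(j - sqrt(2)), (j - 4)*(j + 5)) = j - 4
(4) = gcd((w + 3)*(w + 5), (w - 5)*(w - 1)) = 1
(5) = h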